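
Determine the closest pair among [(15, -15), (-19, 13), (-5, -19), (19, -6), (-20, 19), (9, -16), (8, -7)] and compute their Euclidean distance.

Computing all pairwise distances among 7 points:

d((15, -15), (-19, 13)) = 44.0454
d((15, -15), (-5, -19)) = 20.3961
d((15, -15), (19, -6)) = 9.8489
d((15, -15), (-20, 19)) = 48.7955
d((15, -15), (9, -16)) = 6.0828 <-- minimum
d((15, -15), (8, -7)) = 10.6301
d((-19, 13), (-5, -19)) = 34.9285
d((-19, 13), (19, -6)) = 42.4853
d((-19, 13), (-20, 19)) = 6.0828 <-- minimum
d((-19, 13), (9, -16)) = 40.3113
d((-19, 13), (8, -7)) = 33.6006
d((-5, -19), (19, -6)) = 27.2947
d((-5, -19), (-20, 19)) = 40.8534
d((-5, -19), (9, -16)) = 14.3178
d((-5, -19), (8, -7)) = 17.6918
d((19, -6), (-20, 19)) = 46.3249
d((19, -6), (9, -16)) = 14.1421
d((19, -6), (8, -7)) = 11.0454
d((-20, 19), (9, -16)) = 45.4533
d((-20, 19), (8, -7)) = 38.2099
d((9, -16), (8, -7)) = 9.0554

Minimum distance: 6.0828 (tie among 2 pairs: (15, -15) and (9, -16); (-19, 13) and (-20, 19))

The minimum Euclidean distance is 6.0828. There is a tie: 2 pairs achieve this minimum — (15, -15) and (9, -16); (-19, 13) and (-20, 19). Any of these is a valid closest pair. For 7 points, brute-force pairwise comparison is shown above. For large n, the divide-and-conquer algorithm (sort by x, recurse on halves, check the dividing strip) achieves O(n log n).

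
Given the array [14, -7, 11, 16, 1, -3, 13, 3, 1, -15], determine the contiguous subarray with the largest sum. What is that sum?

Using Kadane's algorithm on [14, -7, 11, 16, 1, -3, 13, 3, 1, -15]:

Scanning through the array:
Position 1 (value -7): max_ending_here = 7, max_so_far = 14
Position 2 (value 11): max_ending_here = 18, max_so_far = 18
Position 3 (value 16): max_ending_here = 34, max_so_far = 34
Position 4 (value 1): max_ending_here = 35, max_so_far = 35
Position 5 (value -3): max_ending_here = 32, max_so_far = 35
Position 6 (value 13): max_ending_here = 45, max_so_far = 45
Position 7 (value 3): max_ending_here = 48, max_so_far = 48
Position 8 (value 1): max_ending_here = 49, max_so_far = 49
Position 9 (value -15): max_ending_here = 34, max_so_far = 49

Maximum subarray: [14, -7, 11, 16, 1, -3, 13, 3, 1]
Maximum sum: 49

The maximum subarray is [14, -7, 11, 16, 1, -3, 13, 3, 1] with sum 49. This subarray runs from index 0 to index 8.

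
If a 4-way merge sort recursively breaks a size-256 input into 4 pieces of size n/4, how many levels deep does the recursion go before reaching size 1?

For divide and conquer with division factor 4:

Problem sizes at each level:
Level 0: 256
Level 1: 64
Level 2: 16
Level 3: 4
Level 4: 1

The root is level 0 and the size-1 base case is level 4 (the tree spans levels 0 through 4, i.e. 5 levels counting the root), so the depth is the number of divisions: log_4(256) = 4

The recursion tree depth is log_4(256) = 4. At each level, the problem size is divided by 4, so it takes 4 divisions to reduce to a base case of size 1. The algorithm makes 4 recursive calls at each level.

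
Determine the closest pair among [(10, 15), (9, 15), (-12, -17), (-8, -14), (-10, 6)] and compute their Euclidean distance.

Computing all pairwise distances among 5 points:

d((10, 15), (9, 15)) = 1.0 <-- minimum
d((10, 15), (-12, -17)) = 38.833
d((10, 15), (-8, -14)) = 34.1321
d((10, 15), (-10, 6)) = 21.9317
d((9, 15), (-12, -17)) = 38.2753
d((9, 15), (-8, -14)) = 33.6155
d((9, 15), (-10, 6)) = 21.0238
d((-12, -17), (-8, -14)) = 5.0
d((-12, -17), (-10, 6)) = 23.0868
d((-8, -14), (-10, 6)) = 20.0998

Closest pair: (10, 15) and (9, 15) with distance 1.0

The closest pair is (10, 15) and (9, 15) with Euclidean distance 1.0. For 5 points, brute-force pairwise comparison is shown above. For large n, the divide-and-conquer algorithm (sort by x, recurse on halves, check the dividing strip) achieves O(n log n).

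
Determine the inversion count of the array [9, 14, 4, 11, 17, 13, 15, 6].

Finding inversions in [9, 14, 4, 11, 17, 13, 15, 6]:

(0, 2): arr[0]=9 > arr[2]=4
(0, 7): arr[0]=9 > arr[7]=6
(1, 2): arr[1]=14 > arr[2]=4
(1, 3): arr[1]=14 > arr[3]=11
(1, 5): arr[1]=14 > arr[5]=13
(1, 7): arr[1]=14 > arr[7]=6
(3, 7): arr[3]=11 > arr[7]=6
(4, 5): arr[4]=17 > arr[5]=13
(4, 6): arr[4]=17 > arr[6]=15
(4, 7): arr[4]=17 > arr[7]=6
(5, 7): arr[5]=13 > arr[7]=6
(6, 7): arr[6]=15 > arr[7]=6

Total inversions: 12

The array has 12 inversion(s): (0,2), (0,7), (1,2), (1,3), (1,5), (1,7), (3,7), (4,5), (4,6), (4,7), (5,7), (6,7). Each pair (i,j) satisfies i < j and arr[i] > arr[j].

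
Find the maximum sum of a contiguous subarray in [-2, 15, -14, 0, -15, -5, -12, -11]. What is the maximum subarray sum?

Using Kadane's algorithm on [-2, 15, -14, 0, -15, -5, -12, -11]:

Scanning through the array:
Position 1 (value 15): max_ending_here = 15, max_so_far = 15
Position 2 (value -14): max_ending_here = 1, max_so_far = 15
Position 3 (value 0): max_ending_here = 1, max_so_far = 15
Position 4 (value -15): max_ending_here = -14, max_so_far = 15
Position 5 (value -5): max_ending_here = -5, max_so_far = 15
Position 6 (value -12): max_ending_here = -12, max_so_far = 15
Position 7 (value -11): max_ending_here = -11, max_so_far = 15

Maximum subarray: [15]
Maximum sum: 15

The maximum subarray is [15] with sum 15. This subarray runs from index 1 to index 1.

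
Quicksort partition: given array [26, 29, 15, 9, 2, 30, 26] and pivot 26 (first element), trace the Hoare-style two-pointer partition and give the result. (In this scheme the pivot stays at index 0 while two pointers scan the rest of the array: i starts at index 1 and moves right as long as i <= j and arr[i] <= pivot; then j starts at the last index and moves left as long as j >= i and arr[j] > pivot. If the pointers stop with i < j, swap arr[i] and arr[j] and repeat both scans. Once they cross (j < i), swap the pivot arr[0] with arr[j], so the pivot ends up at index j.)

Hoare-style two-pointer partition with pivot = 26:

Initial array: [26, 29, 15, 9, 2, 30, 26]

Pointers start at i = 1, j = 6.
i stops at index 1 (arr[1]=29 > 26), j stops at index 6 (arr[6]=26 <= 26): swap arr[1] and arr[6], array becomes [26, 26, 15, 9, 2, 30, 29]
i ends at 5, j ends at 4: the pointers have crossed (j < i), so scanning stops.

Swap pivot arr[0] with arr[4] to place pivot at position 4: [2, 26, 15, 9, 26, 30, 29]
Pivot position: 4

After partitioning with pivot 26, the array becomes [2, 26, 15, 9, 26, 30, 29]. The pivot is placed at index 4. All elements to the left of the pivot are <= 26, and all elements to the right are > 26.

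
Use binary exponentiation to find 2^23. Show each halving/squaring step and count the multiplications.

Computing 2^23 by squaring (build up from 2^1; each line after the first costs one multiplication):

2^1 = 2
2^2 = (2^1)^2 = 2^2 = 4
2^4 = (2^2)^2 = 4^2 = 16
2^5 = 2 * 2^4 = 2 * 16 = 32
2^10 = (2^5)^2 = 32^2 = 1024
2^11 = 2 * 2^10 = 2 * 1024 = 2048
2^22 = (2^11)^2 = 2048^2 = 4194304
2^23 = 2 * 2^22 = 2 * 4194304 = 8388608

Result: 8388608
Multiplications needed: 7 (7 lines after 2^1)

2^23 = 8388608. Using exponentiation by squaring, this requires 7 multiplications. The key idea: if the exponent is even, square the half-power; if odd, multiply by the base once.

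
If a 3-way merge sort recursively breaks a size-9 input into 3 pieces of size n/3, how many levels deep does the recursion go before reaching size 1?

For divide and conquer with division factor 3:

Problem sizes at each level:
Level 0: 9
Level 1: 3
Level 2: 1

The root is level 0 and the size-1 base case is level 2 (the tree spans levels 0 through 2, i.e. 3 levels counting the root), so the depth is the number of divisions: log_3(9) = 2

The recursion tree depth is log_3(9) = 2. At each level, the problem size is divided by 3, so it takes 2 divisions to reduce to a base case of size 1. The algorithm makes 3 recursive calls at each level.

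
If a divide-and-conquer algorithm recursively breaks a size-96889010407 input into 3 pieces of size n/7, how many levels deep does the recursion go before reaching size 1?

For divide and conquer with division factor 7:

Problem sizes at each level:
Level 0: 96889010407
Level 1: 13841287201
Level 2: 1977326743
Level 3: 282475249
Level 4: 40353607
Level 5: 5764801
Level 6: 823543
Level 7: 117649
Level 8: 16807
Level 9: 2401
Level 10: 343
Level 11: 49
Level 12: 7
Level 13: 1

The root is level 0 and the size-1 base case is level 13 (the tree spans levels 0 through 13, i.e. 14 levels counting the root), so the depth is the number of divisions: log_7(96889010407) = 13

The recursion tree depth is log_7(96889010407) = 13. At each level, the problem size is divided by 7, so it takes 13 divisions to reduce to a base case of size 1. The algorithm makes 3 recursive calls at each level.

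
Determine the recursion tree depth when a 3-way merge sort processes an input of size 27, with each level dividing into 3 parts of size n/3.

For divide and conquer with division factor 3:

Problem sizes at each level:
Level 0: 27
Level 1: 9
Level 2: 3
Level 3: 1

The root is level 0 and the size-1 base case is level 3 (the tree spans levels 0 through 3, i.e. 4 levels counting the root), so the depth is the number of divisions: log_3(27) = 3

The recursion tree depth is log_3(27) = 3. At each level, the problem size is divided by 3, so it takes 3 divisions to reduce to a base case of size 1. The algorithm makes 3 recursive calls at each level.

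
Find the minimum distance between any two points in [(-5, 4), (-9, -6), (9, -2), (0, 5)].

Computing all pairwise distances among 4 points:

d((-5, 4), (-9, -6)) = 10.7703
d((-5, 4), (9, -2)) = 15.2315
d((-5, 4), (0, 5)) = 5.099 <-- minimum
d((-9, -6), (9, -2)) = 18.4391
d((-9, -6), (0, 5)) = 14.2127
d((9, -2), (0, 5)) = 11.4018

Closest pair: (-5, 4) and (0, 5) with distance 5.099

The closest pair is (-5, 4) and (0, 5) with Euclidean distance 5.099. For 4 points, brute-force pairwise comparison is shown above. For large n, the divide-and-conquer algorithm (sort by x, recurse on halves, check the dividing strip) achieves O(n log n).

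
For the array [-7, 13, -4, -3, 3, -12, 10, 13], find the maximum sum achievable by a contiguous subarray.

Using Kadane's algorithm on [-7, 13, -4, -3, 3, -12, 10, 13]:

Scanning through the array:
Position 1 (value 13): max_ending_here = 13, max_so_far = 13
Position 2 (value -4): max_ending_here = 9, max_so_far = 13
Position 3 (value -3): max_ending_here = 6, max_so_far = 13
Position 4 (value 3): max_ending_here = 9, max_so_far = 13
Position 5 (value -12): max_ending_here = -3, max_so_far = 13
Position 6 (value 10): max_ending_here = 10, max_so_far = 13
Position 7 (value 13): max_ending_here = 23, max_so_far = 23

Maximum subarray: [10, 13]
Maximum sum: 23

The maximum subarray is [10, 13] with sum 23. This subarray runs from index 6 to index 7.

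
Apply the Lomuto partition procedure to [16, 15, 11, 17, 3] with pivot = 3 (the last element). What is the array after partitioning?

Lomuto partition with pivot = 3:

Initial array: [16, 15, 11, 17, 3]

arr[0]=16 > 3: no swap
arr[1]=15 > 3: no swap
arr[2]=11 > 3: no swap
arr[3]=17 > 3: no swap

Place pivot at position 0: [3, 15, 11, 17, 16]
Pivot position: 0

After partitioning with pivot 3, the array becomes [3, 15, 11, 17, 16]. The pivot is placed at index 0. All elements to the left of the pivot are <= 3, and all elements to the right are > 3.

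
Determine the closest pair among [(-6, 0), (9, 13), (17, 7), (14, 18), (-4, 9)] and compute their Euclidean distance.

Computing all pairwise distances among 5 points:

d((-6, 0), (9, 13)) = 19.8494
d((-6, 0), (17, 7)) = 24.0416
d((-6, 0), (14, 18)) = 26.9072
d((-6, 0), (-4, 9)) = 9.2195
d((9, 13), (17, 7)) = 10.0
d((9, 13), (14, 18)) = 7.0711 <-- minimum
d((9, 13), (-4, 9)) = 13.6015
d((17, 7), (14, 18)) = 11.4018
d((17, 7), (-4, 9)) = 21.095
d((14, 18), (-4, 9)) = 20.1246

Closest pair: (9, 13) and (14, 18) with distance 7.0711

The closest pair is (9, 13) and (14, 18) with Euclidean distance 7.0711. For 5 points, brute-force pairwise comparison is shown above. For large n, the divide-and-conquer algorithm (sort by x, recurse on halves, check the dividing strip) achieves O(n log n).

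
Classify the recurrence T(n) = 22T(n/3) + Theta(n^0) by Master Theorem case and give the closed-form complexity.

Master Theorem for T(n) = 22T(n/3) + O(n^0):

a = 22, b = 3, c = 0
log_b(a) = log_3(22) = 2.8136

Case 1: c = 0 < log_3(22) = 2.8136
T(n) = O(n^(log_3 22))

For T(n) = 22T(n/3) + O(n^0): log_3(22) = 2.8136. This is Case 1 of the Master Theorem (c < log_b(a), work dominated by leaves), giving O(n^(log_3 22)).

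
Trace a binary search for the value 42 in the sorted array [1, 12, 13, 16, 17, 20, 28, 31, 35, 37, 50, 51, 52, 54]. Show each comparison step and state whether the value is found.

Binary search for 42 in [1, 12, 13, 16, 17, 20, 28, 31, 35, 37, 50, 51, 52, 54]:

lo=0, hi=13, mid=6, arr[mid]=28 -> 28 < 42, search right half
lo=7, hi=13, mid=10, arr[mid]=50 -> 50 > 42, search left half
lo=7, hi=9, mid=8, arr[mid]=35 -> 35 < 42, search right half
lo=9, hi=9, mid=9, arr[mid]=37 -> 37 < 42, search right half
lo=10 > hi=9, target 42 not found

Binary search determines that 42 is not in the array after 4 comparisons. The search space was exhausted without finding the target.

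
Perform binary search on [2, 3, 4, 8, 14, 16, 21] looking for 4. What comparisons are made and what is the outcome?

Binary search for 4 in [2, 3, 4, 8, 14, 16, 21]:

lo=0, hi=6, mid=3, arr[mid]=8 -> 8 > 4, search left half
lo=0, hi=2, mid=1, arr[mid]=3 -> 3 < 4, search right half
lo=2, hi=2, mid=2, arr[mid]=4 -> Found target at index 2!

Binary search finds 4 at index 2 after 3 comparisons. The search repeatedly halves the search space by comparing with the middle element.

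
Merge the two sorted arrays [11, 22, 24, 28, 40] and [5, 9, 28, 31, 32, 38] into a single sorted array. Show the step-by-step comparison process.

Merging process:

Compare 11 vs 5: take 5 from right. Merged: [5]
Compare 11 vs 9: take 9 from right. Merged: [5, 9]
Compare 11 vs 28: take 11 from left. Merged: [5, 9, 11]
Compare 22 vs 28: take 22 from left. Merged: [5, 9, 11, 22]
Compare 24 vs 28: take 24 from left. Merged: [5, 9, 11, 22, 24]
Compare 28 vs 28: take 28 from left. Merged: [5, 9, 11, 22, 24, 28]
Compare 40 vs 28: take 28 from right. Merged: [5, 9, 11, 22, 24, 28, 28]
Compare 40 vs 31: take 31 from right. Merged: [5, 9, 11, 22, 24, 28, 28, 31]
Compare 40 vs 32: take 32 from right. Merged: [5, 9, 11, 22, 24, 28, 28, 31, 32]
Compare 40 vs 38: take 38 from right. Merged: [5, 9, 11, 22, 24, 28, 28, 31, 32, 38]
Append remaining from left: [40]. Merged: [5, 9, 11, 22, 24, 28, 28, 31, 32, 38, 40]

Final merged array: [5, 9, 11, 22, 24, 28, 28, 31, 32, 38, 40]
Total comparisons: 10

The merged array is [5, 9, 11, 22, 24, 28, 28, 31, 32, 38, 40], requiring 10 comparisons. The merge step runs in O(n) time where n is the total number of elements.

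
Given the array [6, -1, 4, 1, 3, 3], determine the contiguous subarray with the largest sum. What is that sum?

Using Kadane's algorithm on [6, -1, 4, 1, 3, 3]:

Scanning through the array:
Position 1 (value -1): max_ending_here = 5, max_so_far = 6
Position 2 (value 4): max_ending_here = 9, max_so_far = 9
Position 3 (value 1): max_ending_here = 10, max_so_far = 10
Position 4 (value 3): max_ending_here = 13, max_so_far = 13
Position 5 (value 3): max_ending_here = 16, max_so_far = 16

Maximum subarray: [6, -1, 4, 1, 3, 3]
Maximum sum: 16

The maximum subarray is [6, -1, 4, 1, 3, 3] with sum 16. This subarray runs from index 0 to index 5.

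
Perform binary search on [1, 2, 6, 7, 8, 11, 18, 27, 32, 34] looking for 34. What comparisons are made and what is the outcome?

Binary search for 34 in [1, 2, 6, 7, 8, 11, 18, 27, 32, 34]:

lo=0, hi=9, mid=4, arr[mid]=8 -> 8 < 34, search right half
lo=5, hi=9, mid=7, arr[mid]=27 -> 27 < 34, search right half
lo=8, hi=9, mid=8, arr[mid]=32 -> 32 < 34, search right half
lo=9, hi=9, mid=9, arr[mid]=34 -> Found target at index 9!

Binary search finds 34 at index 9 after 4 comparisons. The search repeatedly halves the search space by comparing with the middle element.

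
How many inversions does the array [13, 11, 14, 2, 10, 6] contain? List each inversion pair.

Finding inversions in [13, 11, 14, 2, 10, 6]:

(0, 1): arr[0]=13 > arr[1]=11
(0, 3): arr[0]=13 > arr[3]=2
(0, 4): arr[0]=13 > arr[4]=10
(0, 5): arr[0]=13 > arr[5]=6
(1, 3): arr[1]=11 > arr[3]=2
(1, 4): arr[1]=11 > arr[4]=10
(1, 5): arr[1]=11 > arr[5]=6
(2, 3): arr[2]=14 > arr[3]=2
(2, 4): arr[2]=14 > arr[4]=10
(2, 5): arr[2]=14 > arr[5]=6
(4, 5): arr[4]=10 > arr[5]=6

Total inversions: 11

The array has 11 inversion(s): (0,1), (0,3), (0,4), (0,5), (1,3), (1,4), (1,5), (2,3), (2,4), (2,5), (4,5). Each pair (i,j) satisfies i < j and arr[i] > arr[j].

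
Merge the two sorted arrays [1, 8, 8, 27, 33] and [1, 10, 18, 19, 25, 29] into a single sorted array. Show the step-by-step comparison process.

Merging process:

Compare 1 vs 1: take 1 from left. Merged: [1]
Compare 8 vs 1: take 1 from right. Merged: [1, 1]
Compare 8 vs 10: take 8 from left. Merged: [1, 1, 8]
Compare 8 vs 10: take 8 from left. Merged: [1, 1, 8, 8]
Compare 27 vs 10: take 10 from right. Merged: [1, 1, 8, 8, 10]
Compare 27 vs 18: take 18 from right. Merged: [1, 1, 8, 8, 10, 18]
Compare 27 vs 19: take 19 from right. Merged: [1, 1, 8, 8, 10, 18, 19]
Compare 27 vs 25: take 25 from right. Merged: [1, 1, 8, 8, 10, 18, 19, 25]
Compare 27 vs 29: take 27 from left. Merged: [1, 1, 8, 8, 10, 18, 19, 25, 27]
Compare 33 vs 29: take 29 from right. Merged: [1, 1, 8, 8, 10, 18, 19, 25, 27, 29]
Append remaining from left: [33]. Merged: [1, 1, 8, 8, 10, 18, 19, 25, 27, 29, 33]

Final merged array: [1, 1, 8, 8, 10, 18, 19, 25, 27, 29, 33]
Total comparisons: 10

The merged array is [1, 1, 8, 8, 10, 18, 19, 25, 27, 29, 33], requiring 10 comparisons. The merge step runs in O(n) time where n is the total number of elements.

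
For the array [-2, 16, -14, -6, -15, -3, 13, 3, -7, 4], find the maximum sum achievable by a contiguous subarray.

Using Kadane's algorithm on [-2, 16, -14, -6, -15, -3, 13, 3, -7, 4]:

Scanning through the array:
Position 1 (value 16): max_ending_here = 16, max_so_far = 16
Position 2 (value -14): max_ending_here = 2, max_so_far = 16
Position 3 (value -6): max_ending_here = -4, max_so_far = 16
Position 4 (value -15): max_ending_here = -15, max_so_far = 16
Position 5 (value -3): max_ending_here = -3, max_so_far = 16
Position 6 (value 13): max_ending_here = 13, max_so_far = 16
Position 7 (value 3): max_ending_here = 16, max_so_far = 16
Position 8 (value -7): max_ending_here = 9, max_so_far = 16
Position 9 (value 4): max_ending_here = 13, max_so_far = 16

Maximum subarray: [16]
Maximum sum: 16

The maximum subarray is [16] with sum 16. This subarray runs from index 1 to index 1.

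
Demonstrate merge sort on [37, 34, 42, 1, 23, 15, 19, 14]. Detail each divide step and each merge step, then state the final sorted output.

Merge sort trace:

Split: [37, 34, 42, 1, 23, 15, 19, 14] -> [37, 34, 42, 1] and [23, 15, 19, 14]
  Split: [37, 34, 42, 1] -> [37, 34] and [42, 1]
    Split: [37, 34] -> [37] and [34]
    Merge: [37] + [34] -> [34, 37]
    Split: [42, 1] -> [42] and [1]
    Merge: [42] + [1] -> [1, 42]
  Merge: [34, 37] + [1, 42] -> [1, 34, 37, 42]
  Split: [23, 15, 19, 14] -> [23, 15] and [19, 14]
    Split: [23, 15] -> [23] and [15]
    Merge: [23] + [15] -> [15, 23]
    Split: [19, 14] -> [19] and [14]
    Merge: [19] + [14] -> [14, 19]
  Merge: [15, 23] + [14, 19] -> [14, 15, 19, 23]
Merge: [1, 34, 37, 42] + [14, 15, 19, 23] -> [1, 14, 15, 19, 23, 34, 37, 42]

Final sorted array: [1, 14, 15, 19, 23, 34, 37, 42]

The merge sort proceeds by recursively splitting the array and merging sorted halves.
After all merges, the sorted array is [1, 14, 15, 19, 23, 34, 37, 42].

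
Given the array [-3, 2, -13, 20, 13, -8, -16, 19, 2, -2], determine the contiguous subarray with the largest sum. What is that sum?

Using Kadane's algorithm on [-3, 2, -13, 20, 13, -8, -16, 19, 2, -2]:

Scanning through the array:
Position 1 (value 2): max_ending_here = 2, max_so_far = 2
Position 2 (value -13): max_ending_here = -11, max_so_far = 2
Position 3 (value 20): max_ending_here = 20, max_so_far = 20
Position 4 (value 13): max_ending_here = 33, max_so_far = 33
Position 5 (value -8): max_ending_here = 25, max_so_far = 33
Position 6 (value -16): max_ending_here = 9, max_so_far = 33
Position 7 (value 19): max_ending_here = 28, max_so_far = 33
Position 8 (value 2): max_ending_here = 30, max_so_far = 33
Position 9 (value -2): max_ending_here = 28, max_so_far = 33

Maximum subarray: [20, 13]
Maximum sum: 33

The maximum subarray is [20, 13] with sum 33. This subarray runs from index 3 to index 4.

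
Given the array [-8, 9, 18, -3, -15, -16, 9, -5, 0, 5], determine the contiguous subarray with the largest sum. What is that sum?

Using Kadane's algorithm on [-8, 9, 18, -3, -15, -16, 9, -5, 0, 5]:

Scanning through the array:
Position 1 (value 9): max_ending_here = 9, max_so_far = 9
Position 2 (value 18): max_ending_here = 27, max_so_far = 27
Position 3 (value -3): max_ending_here = 24, max_so_far = 27
Position 4 (value -15): max_ending_here = 9, max_so_far = 27
Position 5 (value -16): max_ending_here = -7, max_so_far = 27
Position 6 (value 9): max_ending_here = 9, max_so_far = 27
Position 7 (value -5): max_ending_here = 4, max_so_far = 27
Position 8 (value 0): max_ending_here = 4, max_so_far = 27
Position 9 (value 5): max_ending_here = 9, max_so_far = 27

Maximum subarray: [9, 18]
Maximum sum: 27

The maximum subarray is [9, 18] with sum 27. This subarray runs from index 1 to index 2.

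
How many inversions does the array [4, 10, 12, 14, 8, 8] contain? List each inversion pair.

Finding inversions in [4, 10, 12, 14, 8, 8]:

(1, 4): arr[1]=10 > arr[4]=8
(1, 5): arr[1]=10 > arr[5]=8
(2, 4): arr[2]=12 > arr[4]=8
(2, 5): arr[2]=12 > arr[5]=8
(3, 4): arr[3]=14 > arr[4]=8
(3, 5): arr[3]=14 > arr[5]=8

Total inversions: 6

The array has 6 inversion(s): (1,4), (1,5), (2,4), (2,5), (3,4), (3,5). Each pair (i,j) satisfies i < j and arr[i] > arr[j].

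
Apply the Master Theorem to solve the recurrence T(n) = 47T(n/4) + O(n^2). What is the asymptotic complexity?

Master Theorem for T(n) = 47T(n/4) + O(n^2):

a = 47, b = 4, c = 2
log_b(a) = log_4(47) = 2.7773

Case 1: c = 2 < log_4(47) = 2.7773
T(n) = O(n^(log_4 47))

For T(n) = 47T(n/4) + O(n^2): log_4(47) = 2.7773. This is Case 1 of the Master Theorem (c < log_b(a), work dominated by leaves), giving O(n^(log_4 47)).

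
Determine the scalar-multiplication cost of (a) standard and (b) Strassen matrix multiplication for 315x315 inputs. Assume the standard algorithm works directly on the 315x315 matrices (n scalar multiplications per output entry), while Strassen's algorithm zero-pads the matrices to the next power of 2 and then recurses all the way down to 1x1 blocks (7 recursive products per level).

Matrix multiplication for 315x315 matrices:

Strassen's algorithm requires power-of-2 dimensions. Pad 315x315 to 512x512 (next power of 2).

Standard algorithm: 315^3 = 31255875 multiplications
Strassen's algorithm: 7^(log2(512)) = 7^9 = 40353607 multiplications
Difference: 31255875 - 40353607 = -9097732 (Strassen uses MORE here due to padding overhead — for small or just-over-power-of-2 n, padding can outweigh the per-level savings)

Standard: 31255875 multiplications (315^3). Strassen: 40353607 multiplications (7^9, after padding to 512x512). Strassen reduces 8 recursive multiplications to 7 at each level.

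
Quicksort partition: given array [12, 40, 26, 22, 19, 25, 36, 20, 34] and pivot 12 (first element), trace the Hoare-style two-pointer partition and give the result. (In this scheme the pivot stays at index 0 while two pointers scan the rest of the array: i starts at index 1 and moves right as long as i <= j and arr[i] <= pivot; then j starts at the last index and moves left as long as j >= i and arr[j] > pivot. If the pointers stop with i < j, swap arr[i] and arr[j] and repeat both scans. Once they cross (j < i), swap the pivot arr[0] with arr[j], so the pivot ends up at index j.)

Hoare-style two-pointer partition with pivot = 12:

Initial array: [12, 40, 26, 22, 19, 25, 36, 20, 34]

Pointers start at i = 1, j = 8.
i ends at 1, j ends at 0: the pointers have crossed (j < i), so scanning stops.

j = 0, so swapping arr[0] with arr[j] leaves the pivot at position 0: [12, 40, 26, 22, 19, 25, 36, 20, 34]
Pivot position: 0

After partitioning with pivot 12, the array becomes [12, 40, 26, 22, 19, 25, 36, 20, 34]. The pivot is placed at index 0. All elements to the left of the pivot are <= 12, and all elements to the right are > 12.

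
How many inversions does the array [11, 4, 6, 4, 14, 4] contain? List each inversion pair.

Finding inversions in [11, 4, 6, 4, 14, 4]:

(0, 1): arr[0]=11 > arr[1]=4
(0, 2): arr[0]=11 > arr[2]=6
(0, 3): arr[0]=11 > arr[3]=4
(0, 5): arr[0]=11 > arr[5]=4
(2, 3): arr[2]=6 > arr[3]=4
(2, 5): arr[2]=6 > arr[5]=4
(4, 5): arr[4]=14 > arr[5]=4

Total inversions: 7

The array has 7 inversion(s): (0,1), (0,2), (0,3), (0,5), (2,3), (2,5), (4,5). Each pair (i,j) satisfies i < j and arr[i] > arr[j].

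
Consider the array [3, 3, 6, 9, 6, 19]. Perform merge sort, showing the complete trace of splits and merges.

Merge sort trace:

Split: [3, 3, 6, 9, 6, 19] -> [3, 3, 6] and [9, 6, 19]
  Split: [3, 3, 6] -> [3] and [3, 6]
    Split: [3, 6] -> [3] and [6]
    Merge: [3] + [6] -> [3, 6]
  Merge: [3] + [3, 6] -> [3, 3, 6]
  Split: [9, 6, 19] -> [9] and [6, 19]
    Split: [6, 19] -> [6] and [19]
    Merge: [6] + [19] -> [6, 19]
  Merge: [9] + [6, 19] -> [6, 9, 19]
Merge: [3, 3, 6] + [6, 9, 19] -> [3, 3, 6, 6, 9, 19]

Final sorted array: [3, 3, 6, 6, 9, 19]

The merge sort proceeds by recursively splitting the array and merging sorted halves.
After all merges, the sorted array is [3, 3, 6, 6, 9, 19].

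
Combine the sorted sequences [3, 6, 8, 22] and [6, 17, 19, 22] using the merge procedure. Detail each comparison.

Merging process:

Compare 3 vs 6: take 3 from left. Merged: [3]
Compare 6 vs 6: take 6 from left. Merged: [3, 6]
Compare 8 vs 6: take 6 from right. Merged: [3, 6, 6]
Compare 8 vs 17: take 8 from left. Merged: [3, 6, 6, 8]
Compare 22 vs 17: take 17 from right. Merged: [3, 6, 6, 8, 17]
Compare 22 vs 19: take 19 from right. Merged: [3, 6, 6, 8, 17, 19]
Compare 22 vs 22: take 22 from left. Merged: [3, 6, 6, 8, 17, 19, 22]
Append remaining from right: [22]. Merged: [3, 6, 6, 8, 17, 19, 22, 22]

Final merged array: [3, 6, 6, 8, 17, 19, 22, 22]
Total comparisons: 7

The merged array is [3, 6, 6, 8, 17, 19, 22, 22], requiring 7 comparisons. The merge step runs in O(n) time where n is the total number of elements.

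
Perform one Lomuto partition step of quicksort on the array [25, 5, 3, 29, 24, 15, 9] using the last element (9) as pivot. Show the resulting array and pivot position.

Lomuto partition with pivot = 9:

Initial array: [25, 5, 3, 29, 24, 15, 9]

arr[0]=25 > 9: no swap
arr[1]=5 <= 9: swap with position 0, array becomes [5, 25, 3, 29, 24, 15, 9]
arr[2]=3 <= 9: swap with position 1, array becomes [5, 3, 25, 29, 24, 15, 9]
arr[3]=29 > 9: no swap
arr[4]=24 > 9: no swap
arr[5]=15 > 9: no swap

Place pivot at position 2: [5, 3, 9, 29, 24, 15, 25]
Pivot position: 2

After partitioning with pivot 9, the array becomes [5, 3, 9, 29, 24, 15, 25]. The pivot is placed at index 2. All elements to the left of the pivot are <= 9, and all elements to the right are > 9.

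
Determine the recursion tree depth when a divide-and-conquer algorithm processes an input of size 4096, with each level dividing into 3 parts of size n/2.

For divide and conquer with division factor 2:

Problem sizes at each level:
Level 0: 4096
Level 1: 2048
Level 2: 1024
Level 3: 512
Level 4: 256
Level 5: 128
Level 6: 64
Level 7: 32
Level 8: 16
Level 9: 8
Level 10: 4
Level 11: 2
Level 12: 1

The root is level 0 and the size-1 base case is level 12 (the tree spans levels 0 through 12, i.e. 13 levels counting the root), so the depth is the number of divisions: log_2(4096) = 12

The recursion tree depth is log_2(4096) = 12. At each level, the problem size is divided by 2, so it takes 12 divisions to reduce to a base case of size 1. The algorithm makes 3 recursive calls at each level.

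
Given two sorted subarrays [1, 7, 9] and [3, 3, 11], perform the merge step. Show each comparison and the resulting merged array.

Merging process:

Compare 1 vs 3: take 1 from left. Merged: [1]
Compare 7 vs 3: take 3 from right. Merged: [1, 3]
Compare 7 vs 3: take 3 from right. Merged: [1, 3, 3]
Compare 7 vs 11: take 7 from left. Merged: [1, 3, 3, 7]
Compare 9 vs 11: take 9 from left. Merged: [1, 3, 3, 7, 9]
Append remaining from right: [11]. Merged: [1, 3, 3, 7, 9, 11]

Final merged array: [1, 3, 3, 7, 9, 11]
Total comparisons: 5

The merged array is [1, 3, 3, 7, 9, 11], requiring 5 comparisons. The merge step runs in O(n) time where n is the total number of elements.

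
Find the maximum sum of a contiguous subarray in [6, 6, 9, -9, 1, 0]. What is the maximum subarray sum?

Using Kadane's algorithm on [6, 6, 9, -9, 1, 0]:

Scanning through the array:
Position 1 (value 6): max_ending_here = 12, max_so_far = 12
Position 2 (value 9): max_ending_here = 21, max_so_far = 21
Position 3 (value -9): max_ending_here = 12, max_so_far = 21
Position 4 (value 1): max_ending_here = 13, max_so_far = 21
Position 5 (value 0): max_ending_here = 13, max_so_far = 21

Maximum subarray: [6, 6, 9]
Maximum sum: 21

The maximum subarray is [6, 6, 9] with sum 21. This subarray runs from index 0 to index 2.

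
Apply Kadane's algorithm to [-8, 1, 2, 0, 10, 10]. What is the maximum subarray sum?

Using Kadane's algorithm on [-8, 1, 2, 0, 10, 10]:

Scanning through the array:
Position 1 (value 1): max_ending_here = 1, max_so_far = 1
Position 2 (value 2): max_ending_here = 3, max_so_far = 3
Position 3 (value 0): max_ending_here = 3, max_so_far = 3
Position 4 (value 10): max_ending_here = 13, max_so_far = 13
Position 5 (value 10): max_ending_here = 23, max_so_far = 23

Maximum subarray: [1, 2, 0, 10, 10]
Maximum sum: 23

The maximum subarray is [1, 2, 0, 10, 10] with sum 23. This subarray runs from index 1 to index 5.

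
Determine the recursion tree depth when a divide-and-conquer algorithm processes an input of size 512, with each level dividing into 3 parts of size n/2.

For divide and conquer with division factor 2:

Problem sizes at each level:
Level 0: 512
Level 1: 256
Level 2: 128
Level 3: 64
Level 4: 32
Level 5: 16
Level 6: 8
Level 7: 4
Level 8: 2
Level 9: 1

The root is level 0 and the size-1 base case is level 9 (the tree spans levels 0 through 9, i.e. 10 levels counting the root), so the depth is the number of divisions: log_2(512) = 9

The recursion tree depth is log_2(512) = 9. At each level, the problem size is divided by 2, so it takes 9 divisions to reduce to a base case of size 1. The algorithm makes 3 recursive calls at each level.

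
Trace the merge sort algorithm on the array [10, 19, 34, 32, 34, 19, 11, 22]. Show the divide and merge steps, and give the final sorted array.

Merge sort trace:

Split: [10, 19, 34, 32, 34, 19, 11, 22] -> [10, 19, 34, 32] and [34, 19, 11, 22]
  Split: [10, 19, 34, 32] -> [10, 19] and [34, 32]
    Split: [10, 19] -> [10] and [19]
    Merge: [10] + [19] -> [10, 19]
    Split: [34, 32] -> [34] and [32]
    Merge: [34] + [32] -> [32, 34]
  Merge: [10, 19] + [32, 34] -> [10, 19, 32, 34]
  Split: [34, 19, 11, 22] -> [34, 19] and [11, 22]
    Split: [34, 19] -> [34] and [19]
    Merge: [34] + [19] -> [19, 34]
    Split: [11, 22] -> [11] and [22]
    Merge: [11] + [22] -> [11, 22]
  Merge: [19, 34] + [11, 22] -> [11, 19, 22, 34]
Merge: [10, 19, 32, 34] + [11, 19, 22, 34] -> [10, 11, 19, 19, 22, 32, 34, 34]

Final sorted array: [10, 11, 19, 19, 22, 32, 34, 34]

The merge sort proceeds by recursively splitting the array and merging sorted halves.
After all merges, the sorted array is [10, 11, 19, 19, 22, 32, 34, 34].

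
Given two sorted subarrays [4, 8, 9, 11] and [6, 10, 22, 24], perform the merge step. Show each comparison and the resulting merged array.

Merging process:

Compare 4 vs 6: take 4 from left. Merged: [4]
Compare 8 vs 6: take 6 from right. Merged: [4, 6]
Compare 8 vs 10: take 8 from left. Merged: [4, 6, 8]
Compare 9 vs 10: take 9 from left. Merged: [4, 6, 8, 9]
Compare 11 vs 10: take 10 from right. Merged: [4, 6, 8, 9, 10]
Compare 11 vs 22: take 11 from left. Merged: [4, 6, 8, 9, 10, 11]
Append remaining from right: [22, 24]. Merged: [4, 6, 8, 9, 10, 11, 22, 24]

Final merged array: [4, 6, 8, 9, 10, 11, 22, 24]
Total comparisons: 6

The merged array is [4, 6, 8, 9, 10, 11, 22, 24], requiring 6 comparisons. The merge step runs in O(n) time where n is the total number of elements.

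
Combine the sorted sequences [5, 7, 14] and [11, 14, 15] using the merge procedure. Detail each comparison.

Merging process:

Compare 5 vs 11: take 5 from left. Merged: [5]
Compare 7 vs 11: take 7 from left. Merged: [5, 7]
Compare 14 vs 11: take 11 from right. Merged: [5, 7, 11]
Compare 14 vs 14: take 14 from left. Merged: [5, 7, 11, 14]
Append remaining from right: [14, 15]. Merged: [5, 7, 11, 14, 14, 15]

Final merged array: [5, 7, 11, 14, 14, 15]
Total comparisons: 4

The merged array is [5, 7, 11, 14, 14, 15], requiring 4 comparisons. The merge step runs in O(n) time where n is the total number of elements.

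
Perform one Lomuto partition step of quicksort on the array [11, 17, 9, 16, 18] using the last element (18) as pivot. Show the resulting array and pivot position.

Lomuto partition with pivot = 18:

Initial array: [11, 17, 9, 16, 18]

arr[0]=11 <= 18: swap with position 0, array becomes [11, 17, 9, 16, 18]
arr[1]=17 <= 18: swap with position 1, array becomes [11, 17, 9, 16, 18]
arr[2]=9 <= 18: swap with position 2, array becomes [11, 17, 9, 16, 18]
arr[3]=16 <= 18: swap with position 3, array becomes [11, 17, 9, 16, 18]

Place pivot at position 4: [11, 17, 9, 16, 18]
Pivot position: 4

After partitioning with pivot 18, the array becomes [11, 17, 9, 16, 18]. The pivot is placed at index 4. All elements to the left of the pivot are <= 18, and all elements to the right are > 18.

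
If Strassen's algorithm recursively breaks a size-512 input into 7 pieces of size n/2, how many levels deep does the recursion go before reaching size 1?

For divide and conquer with division factor 2:

Problem sizes at each level:
Level 0: 512
Level 1: 256
Level 2: 128
Level 3: 64
Level 4: 32
Level 5: 16
Level 6: 8
Level 7: 4
Level 8: 2
Level 9: 1

The root is level 0 and the size-1 base case is level 9 (the tree spans levels 0 through 9, i.e. 10 levels counting the root), so the depth is the number of divisions: log_2(512) = 9

The recursion tree depth is log_2(512) = 9. At each level, the problem size is divided by 2, so it takes 9 divisions to reduce to a base case of size 1. The algorithm makes 7 recursive calls at each level.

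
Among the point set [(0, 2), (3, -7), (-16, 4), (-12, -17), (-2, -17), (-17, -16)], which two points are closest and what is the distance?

Computing all pairwise distances among 6 points:

d((0, 2), (3, -7)) = 9.4868
d((0, 2), (-16, 4)) = 16.1245
d((0, 2), (-12, -17)) = 22.4722
d((0, 2), (-2, -17)) = 19.105
d((0, 2), (-17, -16)) = 24.7588
d((3, -7), (-16, 4)) = 21.9545
d((3, -7), (-12, -17)) = 18.0278
d((3, -7), (-2, -17)) = 11.1803
d((3, -7), (-17, -16)) = 21.9317
d((-16, 4), (-12, -17)) = 21.3776
d((-16, 4), (-2, -17)) = 25.2389
d((-16, 4), (-17, -16)) = 20.025
d((-12, -17), (-2, -17)) = 10.0
d((-12, -17), (-17, -16)) = 5.099 <-- minimum
d((-2, -17), (-17, -16)) = 15.0333

Closest pair: (-12, -17) and (-17, -16) with distance 5.099

The closest pair is (-12, -17) and (-17, -16) with Euclidean distance 5.099. For 6 points, brute-force pairwise comparison is shown above. For large n, the divide-and-conquer algorithm (sort by x, recurse on halves, check the dividing strip) achieves O(n log n).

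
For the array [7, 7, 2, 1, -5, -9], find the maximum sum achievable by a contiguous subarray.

Using Kadane's algorithm on [7, 7, 2, 1, -5, -9]:

Scanning through the array:
Position 1 (value 7): max_ending_here = 14, max_so_far = 14
Position 2 (value 2): max_ending_here = 16, max_so_far = 16
Position 3 (value 1): max_ending_here = 17, max_so_far = 17
Position 4 (value -5): max_ending_here = 12, max_so_far = 17
Position 5 (value -9): max_ending_here = 3, max_so_far = 17

Maximum subarray: [7, 7, 2, 1]
Maximum sum: 17

The maximum subarray is [7, 7, 2, 1] with sum 17. This subarray runs from index 0 to index 3.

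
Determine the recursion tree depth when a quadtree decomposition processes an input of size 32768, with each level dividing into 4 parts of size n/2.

For divide and conquer with division factor 2:

Problem sizes at each level:
Level 0: 32768
Level 1: 16384
Level 2: 8192
Level 3: 4096
Level 4: 2048
Level 5: 1024
Level 6: 512
Level 7: 256
Level 8: 128
Level 9: 64
Level 10: 32
Level 11: 16
Level 12: 8
Level 13: 4
Level 14: 2
Level 15: 1

The root is level 0 and the size-1 base case is level 15 (the tree spans levels 0 through 15, i.e. 16 levels counting the root), so the depth is the number of divisions: log_2(32768) = 15

The recursion tree depth is log_2(32768) = 15. At each level, the problem size is divided by 2, so it takes 15 divisions to reduce to a base case of size 1. The algorithm makes 4 recursive calls at each level.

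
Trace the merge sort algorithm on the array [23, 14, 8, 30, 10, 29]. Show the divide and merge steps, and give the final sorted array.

Merge sort trace:

Split: [23, 14, 8, 30, 10, 29] -> [23, 14, 8] and [30, 10, 29]
  Split: [23, 14, 8] -> [23] and [14, 8]
    Split: [14, 8] -> [14] and [8]
    Merge: [14] + [8] -> [8, 14]
  Merge: [23] + [8, 14] -> [8, 14, 23]
  Split: [30, 10, 29] -> [30] and [10, 29]
    Split: [10, 29] -> [10] and [29]
    Merge: [10] + [29] -> [10, 29]
  Merge: [30] + [10, 29] -> [10, 29, 30]
Merge: [8, 14, 23] + [10, 29, 30] -> [8, 10, 14, 23, 29, 30]

Final sorted array: [8, 10, 14, 23, 29, 30]

The merge sort proceeds by recursively splitting the array and merging sorted halves.
After all merges, the sorted array is [8, 10, 14, 23, 29, 30].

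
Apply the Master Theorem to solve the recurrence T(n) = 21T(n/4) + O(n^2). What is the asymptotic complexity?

Master Theorem for T(n) = 21T(n/4) + O(n^2):

a = 21, b = 4, c = 2
log_b(a) = log_4(21) = 2.1962

Case 1: c = 2 < log_4(21) = 2.1962
T(n) = O(n^(log_4 21))

For T(n) = 21T(n/4) + O(n^2): log_4(21) = 2.1962. This is Case 1 of the Master Theorem (c < log_b(a), work dominated by leaves), giving O(n^(log_4 21)).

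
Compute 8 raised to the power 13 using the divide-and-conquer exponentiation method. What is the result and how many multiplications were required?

Computing 8^13 by squaring (build up from 8^1; each line after the first costs one multiplication):

8^1 = 8
8^2 = (8^1)^2 = 8^2 = 64
8^3 = 8 * 8^2 = 8 * 64 = 512
8^6 = (8^3)^2 = 512^2 = 262144
8^12 = (8^6)^2 = 262144^2 = 68719476736
8^13 = 8 * 8^12 = 8 * 68719476736 = 549755813888

Result: 549755813888
Multiplications needed: 5 (5 lines after 8^1)

8^13 = 549755813888. Using exponentiation by squaring, this requires 5 multiplications. The key idea: if the exponent is even, square the half-power; if odd, multiply by the base once.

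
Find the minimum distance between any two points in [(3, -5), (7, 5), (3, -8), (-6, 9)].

Computing all pairwise distances among 4 points:

d((3, -5), (7, 5)) = 10.7703
d((3, -5), (3, -8)) = 3.0 <-- minimum
d((3, -5), (-6, 9)) = 16.6433
d((7, 5), (3, -8)) = 13.6015
d((7, 5), (-6, 9)) = 13.6015
d((3, -8), (-6, 9)) = 19.2354

Closest pair: (3, -5) and (3, -8) with distance 3.0

The closest pair is (3, -5) and (3, -8) with Euclidean distance 3.0. For 4 points, brute-force pairwise comparison is shown above. For large n, the divide-and-conquer algorithm (sort by x, recurse on halves, check the dividing strip) achieves O(n log n).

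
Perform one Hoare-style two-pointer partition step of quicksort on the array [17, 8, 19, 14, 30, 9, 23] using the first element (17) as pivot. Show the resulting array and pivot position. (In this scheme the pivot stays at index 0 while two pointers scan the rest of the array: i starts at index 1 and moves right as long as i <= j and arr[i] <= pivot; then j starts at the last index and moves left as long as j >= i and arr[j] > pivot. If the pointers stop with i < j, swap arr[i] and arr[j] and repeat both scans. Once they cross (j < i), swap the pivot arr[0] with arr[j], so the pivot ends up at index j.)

Hoare-style two-pointer partition with pivot = 17:

Initial array: [17, 8, 19, 14, 30, 9, 23]

Pointers start at i = 1, j = 6.
i stops at index 2 (arr[2]=19 > 17), j stops at index 5 (arr[5]=9 <= 17): swap arr[2] and arr[5], array becomes [17, 8, 9, 14, 30, 19, 23]
i ends at 4, j ends at 3: the pointers have crossed (j < i), so scanning stops.

Swap pivot arr[0] with arr[3] to place pivot at position 3: [14, 8, 9, 17, 30, 19, 23]
Pivot position: 3

After partitioning with pivot 17, the array becomes [14, 8, 9, 17, 30, 19, 23]. The pivot is placed at index 3. All elements to the left of the pivot are <= 17, and all elements to the right are > 17.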